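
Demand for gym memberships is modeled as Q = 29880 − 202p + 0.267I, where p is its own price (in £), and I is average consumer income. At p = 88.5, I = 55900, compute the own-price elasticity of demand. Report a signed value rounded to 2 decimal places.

At the given values, Q = 29880 − 202(88.5) + 0.267(55900) = 26928.3.
∂Q/∂p = −202.
E = (-202) × (88.5/26928.3) = -0.6638…

-0.66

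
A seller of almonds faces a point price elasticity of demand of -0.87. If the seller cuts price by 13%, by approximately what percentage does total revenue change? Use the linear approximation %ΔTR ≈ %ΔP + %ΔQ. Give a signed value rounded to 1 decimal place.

-1.7%

%ΔQ ≈ Ed × %ΔP = (-0.87) × (-13%) = +11.3100%
%ΔTR ≈ %ΔP + %ΔQ = (-13%) + (+11.3100%) = -1.6900%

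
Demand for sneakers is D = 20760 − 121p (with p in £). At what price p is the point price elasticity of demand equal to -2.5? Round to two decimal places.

122.55

Ed = −121p/(20760 − 121p). Set this equal to -2.5:
121p = 2.5·(20760 − 121p) ⇒ 121p(1 + 2.5) = 2.5·20760
p = 2.5·20760 / (121·3.5) = 122.5501…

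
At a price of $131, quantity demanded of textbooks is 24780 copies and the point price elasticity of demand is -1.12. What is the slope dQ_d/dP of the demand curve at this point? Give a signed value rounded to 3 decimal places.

-211.860

Ed = (dQ_d/dP)·(P/Q_d) ⇒ dQ_d/dP = Ed·Q_d/P = (-1.12)·24780/131 = -211.85954…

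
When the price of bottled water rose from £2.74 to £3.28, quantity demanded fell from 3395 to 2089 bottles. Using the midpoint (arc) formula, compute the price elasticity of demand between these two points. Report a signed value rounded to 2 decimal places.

%ΔQ = (2089 − 3395) / [(3395 + 2089)/2] = -1306/2742 = -0.476294…
%ΔP = (3.28 − 2.74) / [(2.74 + 3.28)/2] = 0.54/3.01 = 0.179401…
Arc Ed = %ΔQ / %ΔP = (-1306/2742) / (0.54/3.01) = -2.6549…

-2.65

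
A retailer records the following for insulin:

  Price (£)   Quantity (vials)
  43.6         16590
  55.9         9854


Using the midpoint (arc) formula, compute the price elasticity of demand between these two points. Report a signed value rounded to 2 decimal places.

%ΔQ = (9854 − 16590) / [(16590 + 9854)/2] = -6736/13222 = -0.509453…
%ΔP = (55.9 − 43.6) / [(43.6 + 55.9)/2] = 12.3/49.75 = 0.247236…
Arc Ed = %ΔQ / %ΔP = (-6736/13222) / (12.3/49.75) = -2.0605…

-2.06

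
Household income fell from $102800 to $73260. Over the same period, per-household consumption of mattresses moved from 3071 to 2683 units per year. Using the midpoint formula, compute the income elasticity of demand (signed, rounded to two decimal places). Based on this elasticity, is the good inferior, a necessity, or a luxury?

%ΔQ = (2683 − 3071)/[( 3071 + 2683)/2] = -388/2877 = -0.134862…
%ΔIncome = (73260 − 102800)/[( 102800 + 73260)/2] = -29540/88030 = -0.335567…
E_income = (-388/2877) / (-29540/88030) = 0.4018…
0 < E_income < 1 ⇒ normal good, necessity.

0.40; necessity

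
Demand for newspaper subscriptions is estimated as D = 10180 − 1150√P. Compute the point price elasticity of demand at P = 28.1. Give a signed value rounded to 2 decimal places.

dD/dP = −1150/(2√P) = -108.471. At P = 28.1, D = 4083.92.
Ed = (dD/dP)·(P/D) = (-108.471) × (28.1/4083.92) = -0.7463…

-0.75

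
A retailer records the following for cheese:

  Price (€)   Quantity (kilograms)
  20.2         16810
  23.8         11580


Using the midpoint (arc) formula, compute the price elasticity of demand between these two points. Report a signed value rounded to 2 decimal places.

%ΔQ = (11580 − 16810) / [(16810 + 11580)/2] = -5230/14195 = -0.368439…
%ΔP = (23.8 − 20.2) / [(20.2 + 23.8)/2] = 3.6/22 = 0.163636…
Arc Ed = %ΔQ / %ΔP = (-5230/14195) / (3.6/22) = -2.2515…

-2.25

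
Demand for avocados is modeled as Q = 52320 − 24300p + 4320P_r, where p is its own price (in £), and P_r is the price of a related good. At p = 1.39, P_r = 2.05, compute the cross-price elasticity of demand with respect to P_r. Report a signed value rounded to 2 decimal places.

At the given values, Q = 52320 − 24300(1.39) + 4320(2.05) = 27399.
∂Q/∂P_r = 4320.
E = (4320) × (2.05/27399) = 0.3232…

0.32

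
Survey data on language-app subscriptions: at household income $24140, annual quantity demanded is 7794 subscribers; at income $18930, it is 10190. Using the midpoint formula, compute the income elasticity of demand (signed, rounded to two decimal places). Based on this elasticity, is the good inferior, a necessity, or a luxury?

%ΔQ = (10190 − 7794)/[( 7794 + 10190)/2] = 2396/8992 = 0.266459…
%ΔIncome = (18930 − 24140)/[( 24140 + 18930)/2] = -5210/21535 = -0.241931…
E_income = (2396/8992) / (-5210/21535) = -1.1013…
E_income < 0 ⇒ inferior good.

-1.10; inferior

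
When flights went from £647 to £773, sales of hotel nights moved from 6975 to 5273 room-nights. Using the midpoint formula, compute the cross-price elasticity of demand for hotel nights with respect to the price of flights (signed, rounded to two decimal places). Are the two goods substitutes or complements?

%ΔQ_{hotel nights} = (5273 − 6975)/avg = -1702/6124 = -0.277922…
%ΔP_{flights} = (773 − 647)/avg = 126/710 = 0.177464…
E_cross = (-1702/6124) / (126/710) = -1.5660…
E_cross < 0 ⇒ the goods are complements.

-1.57; complements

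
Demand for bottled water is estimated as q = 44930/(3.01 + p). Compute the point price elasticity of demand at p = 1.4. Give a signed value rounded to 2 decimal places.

-0.32

dq/dp = −44930/(3.01 + p)² = -2310.25. At p = 1.4, q = 10188.2.
Ed = (dq/dp)·(p/q) = (-2310.25) × (1.4/10188.2) = -0.3174…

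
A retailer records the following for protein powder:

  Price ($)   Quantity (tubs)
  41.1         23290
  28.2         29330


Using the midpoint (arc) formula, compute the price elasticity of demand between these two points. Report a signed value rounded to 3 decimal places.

-0.617

%ΔQ = (29330 − 23290) / [(23290 + 29330)/2] = 6040/26310 = 0.229570…
%ΔP = (28.2 − 41.1) / [(41.1 + 28.2)/2] = -12.9/34.65 = -0.372294…
Arc Ed = %ΔQ / %ΔP = (6040/26310) / (-12.9/34.65) = -0.61663…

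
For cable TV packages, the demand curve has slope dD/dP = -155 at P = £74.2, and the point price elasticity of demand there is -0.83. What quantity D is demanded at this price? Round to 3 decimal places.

Ed = (dD/dP)·(P/D) ⇒ D = (dD/dP)·P/Ed = (-155)·74.2/(-0.83) = 13856.62650…

13856.627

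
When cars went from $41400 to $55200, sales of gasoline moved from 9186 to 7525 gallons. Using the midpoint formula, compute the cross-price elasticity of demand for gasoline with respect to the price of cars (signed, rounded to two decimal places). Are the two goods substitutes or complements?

%ΔQ_{gasoline} = (7525 − 9186)/avg = -1661/8355.5 = -0.198791…
%ΔP_{cars} = (55200 − 41400)/avg = 13800/48300 = 0.285714…
E_cross = (-1661/8355.5) / (13800/48300) = -0.6957…
E_cross < 0 ⇒ the goods are complements.

-0.70; complements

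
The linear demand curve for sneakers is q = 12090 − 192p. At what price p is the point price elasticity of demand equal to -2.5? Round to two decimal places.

Ed = −192p/(12090 − 192p). Set this equal to -2.5:
192p = 2.5·(12090 − 192p) ⇒ 192p(1 + 2.5) = 2.5·12090
p = 2.5·12090 / (192·3.5) = 44.9776…

44.98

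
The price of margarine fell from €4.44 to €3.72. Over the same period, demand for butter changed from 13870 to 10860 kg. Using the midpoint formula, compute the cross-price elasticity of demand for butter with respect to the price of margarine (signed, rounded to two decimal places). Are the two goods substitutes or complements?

1.38; substitutes

%ΔQ_{butter} = (10860 − 13870)/avg = -3010/12365 = -0.243429…
%ΔP_{margarine} = (3.72 − 4.44)/avg = -0.72/4.08 = -0.176470…
E_cross = (-3010/12365) / (-0.72/4.08) = 1.3794…
E_cross > 0 ⇒ the goods are substitutes.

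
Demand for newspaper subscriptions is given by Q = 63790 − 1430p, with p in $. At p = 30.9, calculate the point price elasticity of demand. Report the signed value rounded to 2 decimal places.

dQ/dp = −1430. At p = 30.9, Q = 63790 − 1430(30.9) = 19603.
Ed = (dQ/dp)·(p/Q) = −1430 × (30.9/19603) = -2.2540…

-2.25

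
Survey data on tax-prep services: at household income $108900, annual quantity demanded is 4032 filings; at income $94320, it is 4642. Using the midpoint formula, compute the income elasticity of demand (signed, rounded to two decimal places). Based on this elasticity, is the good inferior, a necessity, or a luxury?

%ΔQ = (4642 − 4032)/[( 4032 + 4642)/2] = 610/4337 = 0.140650…
%ΔIncome = (94320 − 108900)/[( 108900 + 94320)/2] = -14580/101610 = -0.143489…
E_income = (610/4337) / (-14580/101610) = -0.9802…
E_income < 0 ⇒ inferior good.

-0.98; inferior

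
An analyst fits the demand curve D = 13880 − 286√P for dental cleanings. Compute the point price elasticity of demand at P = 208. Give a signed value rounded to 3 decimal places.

-0.211

dD/dP = −286/(2√P) = -9.91527. At P = 208, D = 9755.25.
Ed = (dD/dP)·(P/D) = (-9.91527) × (208/9755.25) = -0.21141…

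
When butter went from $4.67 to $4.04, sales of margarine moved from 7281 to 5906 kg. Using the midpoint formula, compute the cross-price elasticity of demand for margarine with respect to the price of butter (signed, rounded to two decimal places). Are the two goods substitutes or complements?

%ΔQ_{margarine} = (5906 − 7281)/avg = -1375/6593.5 = -0.208538…
%ΔP_{butter} = (4.04 − 4.67)/avg = -0.63/4.355 = -0.144661…
E_cross = (-1375/6593.5) / (-0.63/4.355) = 1.4415…
E_cross > 0 ⇒ the goods are substitutes.

1.44; substitutes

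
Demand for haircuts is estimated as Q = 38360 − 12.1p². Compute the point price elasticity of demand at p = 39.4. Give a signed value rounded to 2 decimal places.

-1.92

dQ/dp = −2·12.1·p = -953.48. At p = 39.4, Q = 19576.444.
Ed = (dQ/dp)·(p/Q) = (-953.48) × (39.4/19576.444) = -1.9189…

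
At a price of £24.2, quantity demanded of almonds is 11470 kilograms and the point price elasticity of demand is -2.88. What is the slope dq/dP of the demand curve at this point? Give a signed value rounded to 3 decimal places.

Ed = (dq/dP)·(P/q) ⇒ dq/dP = Ed·q/P = (-2.88)·11470/24.2 = -1365.02479…

-1365.025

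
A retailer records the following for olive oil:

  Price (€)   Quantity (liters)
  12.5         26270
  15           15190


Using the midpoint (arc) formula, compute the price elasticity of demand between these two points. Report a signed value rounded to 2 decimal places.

-2.94

%ΔQ = (15190 − 26270) / [(26270 + 15190)/2] = -11080/20730 = -0.534491…
%ΔP = (15 − 12.5) / [(12.5 + 15)/2] = 2.5/13.75 = 0.181818…
Arc Ed = %ΔQ / %ΔP = (-11080/20730) / (2.5/13.75) = -2.9397…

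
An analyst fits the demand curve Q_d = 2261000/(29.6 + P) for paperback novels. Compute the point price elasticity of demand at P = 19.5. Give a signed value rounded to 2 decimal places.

-0.40

dQ_d/dP = −2261000/(29.6 + P)² = -937.859. At P = 19.5, Q_d = 46048.9.
Ed = (dQ_d/dP)·(P/Q_d) = (-937.859) × (19.5/46048.9) = -0.3971…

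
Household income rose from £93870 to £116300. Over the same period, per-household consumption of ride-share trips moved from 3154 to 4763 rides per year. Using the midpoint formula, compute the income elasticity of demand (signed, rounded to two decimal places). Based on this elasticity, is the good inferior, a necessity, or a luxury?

1.90; luxury

%ΔQ = (4763 − 3154)/[( 3154 + 4763)/2] = 1609/3958.5 = 0.406467…
%ΔIncome = (116300 − 93870)/[( 93870 + 116300)/2] = 22430/105085 = 0.213446…
E_income = (1609/3958.5) / (22430/105085) = 1.9043…
E_income > 1 ⇒ normal good, luxury.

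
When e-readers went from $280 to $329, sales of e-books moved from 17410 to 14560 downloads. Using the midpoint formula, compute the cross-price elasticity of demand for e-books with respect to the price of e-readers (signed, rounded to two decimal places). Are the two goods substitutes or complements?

-1.11; complements

%ΔQ_{e-books} = (14560 − 17410)/avg = -2850/15985 = -0.178292…
%ΔP_{e-readers} = (329 − 280)/avg = 49/304.5 = 0.160919…
E_cross = (-2850/15985) / (49/304.5) = -1.1079…
E_cross < 0 ⇒ the goods are complements.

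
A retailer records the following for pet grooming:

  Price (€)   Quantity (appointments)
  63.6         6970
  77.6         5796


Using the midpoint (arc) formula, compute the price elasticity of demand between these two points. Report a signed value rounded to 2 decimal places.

-0.93

%ΔQ = (5796 − 6970) / [(6970 + 5796)/2] = -1174/6383 = -0.183926…
%ΔP = (77.6 − 63.6) / [(63.6 + 77.6)/2] = 14/70.6 = 0.198300…
Arc Ed = %ΔQ / %ΔP = (-1174/6383) / (14/70.6) = -0.9275…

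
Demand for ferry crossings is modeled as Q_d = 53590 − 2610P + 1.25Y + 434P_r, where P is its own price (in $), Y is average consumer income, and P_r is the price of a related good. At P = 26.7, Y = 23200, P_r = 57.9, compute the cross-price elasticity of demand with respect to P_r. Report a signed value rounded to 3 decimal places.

At the given values, Q_d = 53590 − 2610(26.7) + 1.25(23200) + 434(57.9) = 38031.6.
∂Q_d/∂P_r = 434.
E = (434) × (57.9/38031.6) = 0.66072…

0.661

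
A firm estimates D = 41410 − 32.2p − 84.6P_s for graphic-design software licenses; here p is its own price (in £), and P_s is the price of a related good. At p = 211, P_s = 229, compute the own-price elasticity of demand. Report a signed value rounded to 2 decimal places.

-0.45

At the given values, D = 41410 − 32.2(211) − 84.6(229) = 15242.4.
∂D/∂p = −32.2.
E = (-32.2) × (211/15242.4) = -0.4457…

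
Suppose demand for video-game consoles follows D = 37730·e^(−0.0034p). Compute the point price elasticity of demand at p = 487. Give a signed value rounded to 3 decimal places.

dD/dp = −0.0034·D = -24.4941. At p = 487, D = 7204.14.
Ed = (dD/dp)·(p/D) = (-24.4941) × (487/7204.14) = -1.6558

-1.656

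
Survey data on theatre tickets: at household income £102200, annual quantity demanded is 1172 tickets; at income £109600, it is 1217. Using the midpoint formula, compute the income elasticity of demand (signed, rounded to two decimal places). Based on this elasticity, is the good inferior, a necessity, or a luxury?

%ΔQ = (1217 − 1172)/[( 1172 + 1217)/2] = 45/1194.5 = 0.037672…
%ΔIncome = (109600 − 102200)/[( 102200 + 109600)/2] = 7400/105900 = 0.069877…
E_income = (45/1194.5) / (7400/105900) = 0.5391…
0 < E_income < 1 ⇒ normal good, necessity.

0.54; necessity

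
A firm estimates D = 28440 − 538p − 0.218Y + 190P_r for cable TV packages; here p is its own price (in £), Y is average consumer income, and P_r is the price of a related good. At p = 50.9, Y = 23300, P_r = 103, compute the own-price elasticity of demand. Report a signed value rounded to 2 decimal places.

At the given values, D = 28440 − 538(50.9) − 0.218(23300) + 190(103) = 15546.4.
∂D/∂p = −538.
E = (-538) × (50.9/15546.4) = -1.7614…

-1.76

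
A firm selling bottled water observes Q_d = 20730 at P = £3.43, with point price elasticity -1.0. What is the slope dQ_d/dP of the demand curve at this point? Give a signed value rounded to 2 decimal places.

-6043.73

Ed = (dQ_d/dP)·(P/Q_d) ⇒ dQ_d/dP = Ed·Q_d/P = (-1.0)·20730/3.43 = -6043.7317…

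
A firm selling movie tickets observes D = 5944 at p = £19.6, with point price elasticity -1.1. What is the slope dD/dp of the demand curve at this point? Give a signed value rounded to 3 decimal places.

-333.592

Ed = (dD/dp)·(p/D) ⇒ dD/dp = Ed·D/p = (-1.1)·5944/19.6 = -333.59183…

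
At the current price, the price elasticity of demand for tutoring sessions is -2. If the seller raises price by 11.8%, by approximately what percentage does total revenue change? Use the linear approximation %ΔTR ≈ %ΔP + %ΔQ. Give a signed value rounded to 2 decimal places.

%ΔQ ≈ Ed × %ΔP = (-2) × (+11.8%) = -23.6000%
%ΔTR ≈ %ΔP + %ΔQ = (+11.8%) + (-23.6000%) = -11.8000%

-11.80%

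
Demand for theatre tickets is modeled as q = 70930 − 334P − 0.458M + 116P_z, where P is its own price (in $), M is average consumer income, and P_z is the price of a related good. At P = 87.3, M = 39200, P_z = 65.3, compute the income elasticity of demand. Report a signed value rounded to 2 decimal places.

-0.57

At the given values, q = 70930 − 334(87.3) − 0.458(39200) + 116(65.3) = 31393.
∂q/∂M = -0.458.
E = (-0.458) × (39200/31393) = -0.5718…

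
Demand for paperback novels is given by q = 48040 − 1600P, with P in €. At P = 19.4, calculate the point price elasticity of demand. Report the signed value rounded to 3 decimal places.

-1.826

dq/dP = −1600. At P = 19.4, q = 48040 − 1600(19.4) = 17000.
Ed = (dq/dP)·(P/q) = −1600 × (19.4/17000) = -1.82588…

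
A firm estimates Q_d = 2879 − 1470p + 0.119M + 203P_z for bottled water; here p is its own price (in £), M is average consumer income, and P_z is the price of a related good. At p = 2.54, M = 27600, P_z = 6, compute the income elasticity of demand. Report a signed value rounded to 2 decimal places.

0.90

At the given values, Q_d = 2879 − 1470(2.54) + 0.119(27600) + 203(6) = 3647.6.
∂Q_d/∂M = 0.119.
E = (0.119) × (27600/3647.6) = 0.9004…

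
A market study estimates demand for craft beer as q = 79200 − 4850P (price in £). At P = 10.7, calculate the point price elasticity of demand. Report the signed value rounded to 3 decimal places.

dq/dP = −4850. At P = 10.7, q = 79200 − 4850(10.7) = 27305.
Ed = (dq/dP)·(P/q) = −4850 × (10.7/27305) = -1.90056…

-1.901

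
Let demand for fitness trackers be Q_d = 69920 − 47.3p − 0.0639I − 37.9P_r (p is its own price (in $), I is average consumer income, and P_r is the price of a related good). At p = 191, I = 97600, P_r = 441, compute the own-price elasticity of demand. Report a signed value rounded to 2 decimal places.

At the given values, Q_d = 69920 − 47.3(191) − 0.0639(97600) − 37.9(441) = 37935.16.
∂Q_d/∂p = −47.3.
E = (-47.3) × (191/37935.16) = -0.2381…

-0.24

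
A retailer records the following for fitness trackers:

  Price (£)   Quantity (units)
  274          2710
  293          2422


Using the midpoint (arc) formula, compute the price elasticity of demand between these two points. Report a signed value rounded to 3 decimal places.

%ΔQ = (2422 − 2710) / [(2710 + 2422)/2] = -288/2566 = -0.112236…
%ΔP = (293 − 274) / [(274 + 293)/2] = 19/283.5 = 0.067019…
Arc Ed = %ΔQ / %ΔP = (-288/2566) / (19/283.5) = -1.67469…

-1.675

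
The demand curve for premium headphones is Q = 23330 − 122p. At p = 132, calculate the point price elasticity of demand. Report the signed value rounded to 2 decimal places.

dQ/dp = −122. At p = 132, Q = 23330 − 122(132) = 7226.
Ed = (dQ/dp)·(p/Q) = −122 × (132/7226) = -2.2286…

-2.23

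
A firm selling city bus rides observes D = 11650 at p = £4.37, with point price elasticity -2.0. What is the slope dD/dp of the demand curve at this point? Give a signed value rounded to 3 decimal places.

-5331.808

Ed = (dD/dp)·(p/D) ⇒ dD/dp = Ed·D/p = (-2.0)·11650/4.37 = -5331.80778…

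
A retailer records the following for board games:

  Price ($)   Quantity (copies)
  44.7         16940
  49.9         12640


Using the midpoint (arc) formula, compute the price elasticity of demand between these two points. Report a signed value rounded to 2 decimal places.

-2.64

%ΔQ = (12640 − 16940) / [(16940 + 12640)/2] = -4300/14790 = -0.290736…
%ΔP = (49.9 − 44.7) / [(44.7 + 49.9)/2] = 5.2/47.3 = 0.109936…
Arc Ed = %ΔQ / %ΔP = (-4300/14790) / (5.2/47.3) = -2.6445…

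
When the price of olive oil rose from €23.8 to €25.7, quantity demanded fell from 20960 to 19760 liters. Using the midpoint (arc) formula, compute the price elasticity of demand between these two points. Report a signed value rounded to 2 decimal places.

%ΔQ = (19760 − 20960) / [(20960 + 19760)/2] = -1200/20360 = -0.058939…
%ΔP = (25.7 − 23.8) / [(23.8 + 25.7)/2] = 1.9/24.75 = 0.076767…
Arc Ed = %ΔQ / %ΔP = (-1200/20360) / (1.9/24.75) = -0.7677…

-0.77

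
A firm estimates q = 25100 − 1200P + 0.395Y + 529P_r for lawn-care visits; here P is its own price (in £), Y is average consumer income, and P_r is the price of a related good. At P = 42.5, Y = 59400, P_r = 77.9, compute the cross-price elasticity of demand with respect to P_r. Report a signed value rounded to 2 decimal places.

At the given values, q = 25100 − 1200(42.5) + 0.395(59400) + 529(77.9) = 38772.1.
∂q/∂P_r = 529.
E = (529) × (77.9/38772.1) = 1.0628…

1.06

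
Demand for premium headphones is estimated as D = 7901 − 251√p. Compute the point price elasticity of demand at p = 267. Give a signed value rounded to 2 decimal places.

dD/dp = −251/(2√p) = -7.68048. At p = 267, D = 3799.63.
Ed = (dD/dp)·(p/D) = (-7.68048) × (267/3799.63) = -0.5397…

-0.54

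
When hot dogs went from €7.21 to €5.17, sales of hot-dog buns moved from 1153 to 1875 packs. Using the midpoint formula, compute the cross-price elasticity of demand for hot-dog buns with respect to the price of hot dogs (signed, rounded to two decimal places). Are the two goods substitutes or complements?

-1.45; complements

%ΔQ_{hot-dog buns} = (1875 − 1153)/avg = 722/1514 = 0.476882…
%ΔP_{hot dogs} = (5.17 − 7.21)/avg = -2.04/6.19 = -0.329563…
E_cross = (722/1514) / (-2.04/6.19) = -1.4470…
E_cross < 0 ⇒ the goods are complements.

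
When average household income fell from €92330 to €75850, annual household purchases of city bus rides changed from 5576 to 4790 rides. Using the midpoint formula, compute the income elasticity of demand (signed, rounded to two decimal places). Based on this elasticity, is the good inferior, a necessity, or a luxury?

%ΔQ = (4790 − 5576)/[( 5576 + 4790)/2] = -786/5183 = -0.151649…
%ΔIncome = (75850 − 92330)/[( 92330 + 75850)/2] = -16480/84090 = -0.195980…
E_income = (-786/5183) / (-16480/84090) = 0.7737…
0 < E_income < 1 ⇒ normal good, necessity.

0.77; necessity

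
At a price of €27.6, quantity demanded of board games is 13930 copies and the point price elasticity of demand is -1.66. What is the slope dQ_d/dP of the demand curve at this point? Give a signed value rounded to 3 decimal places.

-837.819

Ed = (dQ_d/dP)·(P/Q_d) ⇒ dQ_d/dP = Ed·Q_d/P = (-1.66)·13930/27.6 = -837.81884…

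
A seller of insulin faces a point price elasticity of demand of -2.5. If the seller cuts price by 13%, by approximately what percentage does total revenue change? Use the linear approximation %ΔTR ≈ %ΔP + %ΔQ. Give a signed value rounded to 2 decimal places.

+19.50%

%ΔQ ≈ Ed × %ΔP = (-2.5) × (-13%) = +32.5000%
%ΔTR ≈ %ΔP + %ΔQ = (-13%) + (+32.5000%) = +19.5000%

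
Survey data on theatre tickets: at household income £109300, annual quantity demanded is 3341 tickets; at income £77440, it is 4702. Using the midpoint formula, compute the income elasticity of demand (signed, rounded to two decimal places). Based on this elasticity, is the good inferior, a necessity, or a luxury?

-0.99; inferior

%ΔQ = (4702 − 3341)/[( 3341 + 4702)/2] = 1361/4021.5 = 0.338430…
%ΔIncome = (77440 − 109300)/[( 109300 + 77440)/2] = -31860/93370 = -0.341223…
E_income = (1361/4021.5) / (-31860/93370) = -0.9918…
E_income < 0 ⇒ inferior good.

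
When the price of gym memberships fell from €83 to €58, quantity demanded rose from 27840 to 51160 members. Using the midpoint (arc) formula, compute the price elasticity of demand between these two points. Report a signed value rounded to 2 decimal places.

%ΔQ = (51160 − 27840) / [(27840 + 51160)/2] = 23320/39500 = 0.590379…
%ΔP = (58 − 83) / [(83 + 58)/2] = -25/70.5 = -0.354609…
Arc Ed = %ΔQ / %ΔP = (23320/39500) / (-25/70.5) = -1.6648…

-1.66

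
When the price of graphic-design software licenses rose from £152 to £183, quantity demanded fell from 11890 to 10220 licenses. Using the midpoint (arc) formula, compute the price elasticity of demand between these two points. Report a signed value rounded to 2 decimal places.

%ΔQ = (10220 − 11890) / [(11890 + 10220)/2] = -1670/11055 = -0.151062…
%ΔP = (183 − 152) / [(152 + 183)/2] = 31/167.5 = 0.185074…
Arc Ed = %ΔQ / %ΔP = (-1670/11055) / (31/167.5) = -0.8162…

-0.82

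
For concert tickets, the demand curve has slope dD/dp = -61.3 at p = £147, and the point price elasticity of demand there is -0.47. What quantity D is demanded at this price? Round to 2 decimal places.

19172.55

Ed = (dD/dp)·(p/D) ⇒ D = (dD/dp)·p/Ed = (-61.3)·147/(-0.47) = 19172.5531…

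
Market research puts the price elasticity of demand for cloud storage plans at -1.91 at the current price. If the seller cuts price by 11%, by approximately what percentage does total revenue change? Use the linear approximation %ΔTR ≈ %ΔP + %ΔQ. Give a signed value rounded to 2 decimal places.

+10.01%

%ΔQ ≈ Ed × %ΔP = (-1.91) × (-11%) = +21.0100%
%ΔTR ≈ %ΔP + %ΔQ = (-11%) + (+21.0100%) = +10.0100%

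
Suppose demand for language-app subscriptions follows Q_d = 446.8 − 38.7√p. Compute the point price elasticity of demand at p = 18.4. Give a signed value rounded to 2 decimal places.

-0.30

dQ_d/dp = −38.7/(2√p) = -4.51099. At p = 18.4, Q_d = 280.795.
Ed = (dQ_d/dp)·(p/Q_d) = (-4.51099) × (18.4/280.795) = -0.2955…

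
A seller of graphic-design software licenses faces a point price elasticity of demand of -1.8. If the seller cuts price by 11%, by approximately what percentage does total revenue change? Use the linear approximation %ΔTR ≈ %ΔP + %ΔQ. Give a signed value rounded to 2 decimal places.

%ΔQ ≈ Ed × %ΔP = (-1.8) × (-11%) = +19.8000%
%ΔTR ≈ %ΔP + %ΔQ = (-11%) + (+19.8000%) = +8.8000%

+8.80%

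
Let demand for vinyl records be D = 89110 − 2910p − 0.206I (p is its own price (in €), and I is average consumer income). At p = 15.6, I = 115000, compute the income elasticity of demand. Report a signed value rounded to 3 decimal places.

At the given values, D = 89110 − 2910(15.6) − 0.206(115000) = 20024.
∂D/∂I = -0.206.
E = (-0.206) × (115000/20024) = -1.18308…

-1.183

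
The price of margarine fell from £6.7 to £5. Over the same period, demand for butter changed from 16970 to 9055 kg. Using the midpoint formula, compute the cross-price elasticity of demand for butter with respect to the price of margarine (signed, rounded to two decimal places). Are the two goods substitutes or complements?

%ΔQ_{butter} = (9055 − 16970)/avg = -7915/13012.5 = -0.608261…
%ΔP_{margarine} = (5 − 6.7)/avg = -1.7/5.85 = -0.290598…
E_cross = (-7915/13012.5) / (-1.7/5.85) = 2.0931…
E_cross > 0 ⇒ the goods are substitutes.

2.09; substitutes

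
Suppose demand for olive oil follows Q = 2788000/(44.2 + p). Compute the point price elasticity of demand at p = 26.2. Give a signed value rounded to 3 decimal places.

dQ/dp = −2788000/(44.2 + p)² = -562.532. At p = 26.2, Q = 39602.3.
Ed = (dQ/dp)·(p/Q) = (-562.532) × (26.2/39602.3) = -0.37215…

-0.372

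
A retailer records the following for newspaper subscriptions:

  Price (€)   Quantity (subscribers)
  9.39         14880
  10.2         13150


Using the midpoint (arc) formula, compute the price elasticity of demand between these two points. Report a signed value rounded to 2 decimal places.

-1.49

%ΔQ = (13150 − 14880) / [(14880 + 13150)/2] = -1730/14015 = -0.123439…
%ΔP = (10.2 − 9.39) / [(9.39 + 10.2)/2] = 0.81/9.795 = 0.082695…
Arc Ed = %ΔQ / %ΔP = (-1730/14015) / (0.81/9.795) = -1.4926…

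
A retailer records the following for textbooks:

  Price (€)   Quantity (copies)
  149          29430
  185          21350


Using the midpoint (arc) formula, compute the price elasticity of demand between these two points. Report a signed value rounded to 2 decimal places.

-1.48

%ΔQ = (21350 − 29430) / [(29430 + 21350)/2] = -8080/25390 = -0.318235…
%ΔP = (185 − 149) / [(149 + 185)/2] = 36/167 = 0.215568…
Arc Ed = %ΔQ / %ΔP = (-8080/25390) / (36/167) = -1.4762…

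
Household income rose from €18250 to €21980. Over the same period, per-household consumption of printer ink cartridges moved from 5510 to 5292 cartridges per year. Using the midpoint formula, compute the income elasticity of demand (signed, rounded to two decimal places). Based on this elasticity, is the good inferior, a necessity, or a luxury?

-0.22; inferior

%ΔQ = (5292 − 5510)/[( 5510 + 5292)/2] = -218/5401 = -0.040362…
%ΔIncome = (21980 − 18250)/[( 18250 + 21980)/2] = 3730/20115 = 0.185433…
E_income = (-218/5401) / (3730/20115) = -0.2176…
E_income < 0 ⇒ inferior good.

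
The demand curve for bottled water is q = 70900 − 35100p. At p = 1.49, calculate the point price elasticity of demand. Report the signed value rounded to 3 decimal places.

-2.812

dq/dp = −35100. At p = 1.49, q = 70900 − 35100(1.49) = 18601.
Ed = (dq/dp)·(p/q) = −35100 × (1.49/18601) = -2.81162…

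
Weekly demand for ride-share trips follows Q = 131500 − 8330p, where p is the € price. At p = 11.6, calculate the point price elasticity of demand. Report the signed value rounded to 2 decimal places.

-2.77

dQ/dp = −8330. At p = 11.6, Q = 131500 − 8330(11.6) = 34872.
Ed = (dQ/dp)·(p/Q) = −8330 × (11.6/34872) = -2.7709…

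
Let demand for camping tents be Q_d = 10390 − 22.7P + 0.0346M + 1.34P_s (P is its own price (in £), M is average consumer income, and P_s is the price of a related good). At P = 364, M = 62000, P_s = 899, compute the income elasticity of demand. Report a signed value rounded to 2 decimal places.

At the given values, Q_d = 10390 − 22.7(364) + 0.0346(62000) + 1.34(899) = 5477.06.
∂Q_d/∂M = 0.0346.
E = (0.0346) × (62000/5477.06) = 0.3916…

0.39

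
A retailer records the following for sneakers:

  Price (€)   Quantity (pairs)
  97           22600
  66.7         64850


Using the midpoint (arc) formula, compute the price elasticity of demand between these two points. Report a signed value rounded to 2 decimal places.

%ΔQ = (64850 − 22600) / [(22600 + 64850)/2] = 42250/43725 = 0.966266…
%ΔP = (66.7 − 97) / [(97 + 66.7)/2] = -30.3/81.85 = -0.370189…
Arc Ed = %ΔQ / %ΔP = (42250/43725) / (-30.3/81.85) = -2.6101…

-2.61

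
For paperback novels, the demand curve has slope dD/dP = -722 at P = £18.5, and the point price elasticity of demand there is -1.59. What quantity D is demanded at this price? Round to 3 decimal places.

Ed = (dD/dP)·(P/D) ⇒ D = (dD/dP)·P/Ed = (-722)·18.5/(-1.59) = 8400.62893…

8400.629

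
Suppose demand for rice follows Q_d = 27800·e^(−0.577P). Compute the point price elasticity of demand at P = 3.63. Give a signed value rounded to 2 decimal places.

-2.09

dQ_d/dP = −0.577·Q_d = -1975.09. At P = 3.63, Q_d = 3423.03.
Ed = (dQ_d/dP)·(P/Q_d) = (-1975.09) × (3.63/3423.03) = -2.0945…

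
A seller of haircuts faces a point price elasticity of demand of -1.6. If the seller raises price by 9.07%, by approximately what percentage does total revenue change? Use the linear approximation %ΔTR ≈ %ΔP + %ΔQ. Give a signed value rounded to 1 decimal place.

%ΔQ ≈ Ed × %ΔP = (-1.6) × (+9.07%) = -14.5120%
%ΔTR ≈ %ΔP + %ΔQ = (+9.07%) + (-14.5120%) = -5.4420%

-5.4%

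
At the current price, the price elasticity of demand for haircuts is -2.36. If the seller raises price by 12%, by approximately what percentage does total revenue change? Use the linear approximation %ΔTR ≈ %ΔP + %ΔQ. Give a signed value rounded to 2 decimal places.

-16.32%

%ΔQ ≈ Ed × %ΔP = (-2.36) × (+12%) = -28.3200%
%ΔTR ≈ %ΔP + %ΔQ = (+12%) + (-28.3200%) = -16.3200%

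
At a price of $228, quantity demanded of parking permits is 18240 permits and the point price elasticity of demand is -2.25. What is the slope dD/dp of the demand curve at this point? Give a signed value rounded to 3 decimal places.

Ed = (dD/dp)·(p/D) ⇒ dD/dp = Ed·D/p = (-2.25)·18240/228 = -180

-180.000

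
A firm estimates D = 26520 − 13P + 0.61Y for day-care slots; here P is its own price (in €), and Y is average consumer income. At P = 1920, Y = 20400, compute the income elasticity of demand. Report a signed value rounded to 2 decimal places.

0.89

At the given values, D = 26520 − 13(1920) + 0.61(20400) = 14004.
∂D/∂Y = 0.61.
E = (0.61) × (20400/14004) = 0.8886…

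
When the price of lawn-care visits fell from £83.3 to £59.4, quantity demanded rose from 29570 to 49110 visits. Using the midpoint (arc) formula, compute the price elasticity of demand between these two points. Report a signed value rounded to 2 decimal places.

-1.48

%ΔQ = (49110 − 29570) / [(29570 + 49110)/2] = 19540/39340 = 0.496695…
%ΔP = (59.4 − 83.3) / [(83.3 + 59.4)/2] = -23.9/71.35 = -0.334968…
Arc Ed = %ΔQ / %ΔP = (19540/39340) / (-23.9/71.35) = -1.4828…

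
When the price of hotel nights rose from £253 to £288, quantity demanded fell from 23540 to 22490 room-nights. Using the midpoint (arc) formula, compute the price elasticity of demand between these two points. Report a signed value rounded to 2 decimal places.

-0.35

%ΔQ = (22490 − 23540) / [(23540 + 22490)/2] = -1050/23015 = -0.045622…
%ΔP = (288 − 253) / [(253 + 288)/2] = 35/270.5 = 0.129390…
Arc Ed = %ΔQ / %ΔP = (-1050/23015) / (35/270.5) = -0.3525…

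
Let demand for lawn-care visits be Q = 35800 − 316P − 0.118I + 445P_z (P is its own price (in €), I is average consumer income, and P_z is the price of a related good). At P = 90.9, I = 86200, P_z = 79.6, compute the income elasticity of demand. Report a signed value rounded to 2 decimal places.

At the given values, Q = 35800 − 316(90.9) − 0.118(86200) + 445(79.6) = 32326.
∂Q/∂I = -0.118.
E = (-0.118) × (86200/32326) = -0.3146…

-0.31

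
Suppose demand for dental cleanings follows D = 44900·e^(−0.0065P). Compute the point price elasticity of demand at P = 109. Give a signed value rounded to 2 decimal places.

-0.71

dD/dP = −0.0065·D = -143.702. At P = 109, D = 22108.
Ed = (dD/dP)·(P/D) = (-143.702) × (109/22108) = -0.7085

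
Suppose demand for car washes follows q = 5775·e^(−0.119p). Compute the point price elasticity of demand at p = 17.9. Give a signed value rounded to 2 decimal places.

-2.13

dq/dp = −0.119·q = -81.6598. At p = 17.9, q = 686.217.
Ed = (dq/dp)·(p/q) = (-81.6598) × (17.9/686.217) = -2.1301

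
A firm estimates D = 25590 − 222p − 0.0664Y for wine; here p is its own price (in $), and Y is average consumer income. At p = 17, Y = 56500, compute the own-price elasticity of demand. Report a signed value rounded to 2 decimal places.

-0.21

At the given values, D = 25590 − 222(17) − 0.0664(56500) = 18064.4.
∂D/∂p = −222.
E = (-222) × (17/18064.4) = -0.2089…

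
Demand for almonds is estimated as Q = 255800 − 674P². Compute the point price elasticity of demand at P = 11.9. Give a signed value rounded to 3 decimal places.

-1.190

dQ/dP = −2·674·P = -16041.2. At P = 11.9, Q = 160354.86.
Ed = (dQ/dP)·(P/Q) = (-16041.2) × (11.9/160354.86) = -1.19042…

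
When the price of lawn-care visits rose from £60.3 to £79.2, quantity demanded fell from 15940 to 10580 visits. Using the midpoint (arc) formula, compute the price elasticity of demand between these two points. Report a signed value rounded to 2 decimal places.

-1.49

%ΔQ = (10580 − 15940) / [(15940 + 10580)/2] = -5360/13260 = -0.404223…
%ΔP = (79.2 − 60.3) / [(60.3 + 79.2)/2] = 18.9/69.75 = 0.270967…
Arc Ed = %ΔQ / %ΔP = (-5360/13260) / (18.9/69.75) = -1.4917…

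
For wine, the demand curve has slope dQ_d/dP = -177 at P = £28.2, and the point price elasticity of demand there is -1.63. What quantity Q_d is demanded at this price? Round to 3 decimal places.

Ed = (dQ_d/dP)·(P/Q_d) ⇒ Q_d = (dQ_d/dP)·P/Ed = (-177)·28.2/(-1.63) = 3062.20858…

3062.209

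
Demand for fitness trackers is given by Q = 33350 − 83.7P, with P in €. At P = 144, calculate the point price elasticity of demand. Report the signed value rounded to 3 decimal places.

-0.566

dQ/dP = −83.7. At P = 144, Q = 33350 − 83.7(144) = 21297.2.
Ed = (dQ/dP)·(P/Q) = −83.7 × (144/21297.2) = -0.56593…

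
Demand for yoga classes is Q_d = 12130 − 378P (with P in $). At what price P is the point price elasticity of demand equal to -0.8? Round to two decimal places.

14.26

Ed = −378P/(12130 − 378P). Set this equal to -0.8:
378P = 0.8·(12130 − 378P) ⇒ 378P(1 + 0.8) = 0.8·12130
P = 0.8·12130 / (378·1.8) = 14.2621…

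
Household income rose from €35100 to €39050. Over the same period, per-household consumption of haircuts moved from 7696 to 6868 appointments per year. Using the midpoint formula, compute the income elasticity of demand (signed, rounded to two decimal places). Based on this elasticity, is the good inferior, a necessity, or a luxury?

%ΔQ = (6868 − 7696)/[( 7696 + 6868)/2] = -828/7282 = -0.113705…
%ΔIncome = (39050 − 35100)/[( 35100 + 39050)/2] = 3950/37075 = 0.106540…
E_income = (-828/7282) / (3950/37075) = -1.0672…
E_income < 0 ⇒ inferior good.

-1.07; inferior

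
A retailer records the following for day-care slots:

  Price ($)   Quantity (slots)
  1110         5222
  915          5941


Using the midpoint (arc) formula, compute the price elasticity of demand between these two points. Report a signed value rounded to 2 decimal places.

-0.67

%ΔQ = (5941 − 5222) / [(5222 + 5941)/2] = 719/5581.5 = 0.128818…
%ΔP = (915 − 1110) / [(1110 + 915)/2] = -195/1012.5 = -0.192592…
Arc Ed = %ΔQ / %ΔP = (719/5581.5) / (-195/1012.5) = -0.6688…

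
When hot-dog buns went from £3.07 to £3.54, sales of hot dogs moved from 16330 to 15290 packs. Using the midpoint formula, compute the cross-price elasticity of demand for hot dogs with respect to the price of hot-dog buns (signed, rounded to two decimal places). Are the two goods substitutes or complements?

-0.46; complements

%ΔQ_{hot dogs} = (15290 − 16330)/avg = -1040/15810 = -0.065781…
%ΔP_{hot-dog buns} = (3.54 − 3.07)/avg = 0.47/3.305 = 0.142208…
E_cross = (-1040/15810) / (0.47/3.305) = -0.4625…
E_cross < 0 ⇒ the goods are complements.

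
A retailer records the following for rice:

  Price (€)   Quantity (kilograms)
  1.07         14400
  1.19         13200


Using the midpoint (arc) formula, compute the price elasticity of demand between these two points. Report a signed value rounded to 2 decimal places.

%ΔQ = (13200 − 14400) / [(14400 + 13200)/2] = -1200/13800 = -0.086956…
%ΔP = (1.19 − 1.07) / [(1.07 + 1.19)/2] = 0.12/1.13 = 0.106194…
Arc Ed = %ΔQ / %ΔP = (-1200/13800) / (0.12/1.13) = -0.8188…

-0.82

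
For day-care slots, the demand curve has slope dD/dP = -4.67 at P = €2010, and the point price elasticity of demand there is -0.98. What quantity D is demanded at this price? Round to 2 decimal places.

9578.27

Ed = (dD/dP)·(P/D) ⇒ D = (dD/dP)·P/Ed = (-4.67)·2010/(-0.98) = 9578.2653…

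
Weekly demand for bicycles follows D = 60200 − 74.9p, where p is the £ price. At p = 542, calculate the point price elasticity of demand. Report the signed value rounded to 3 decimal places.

dD/dp = −74.9. At p = 542, D = 60200 − 74.9(542) = 19604.2.
Ed = (dD/dp)·(p/D) = −74.9 × (542/19604.2) = -2.07077…

-2.071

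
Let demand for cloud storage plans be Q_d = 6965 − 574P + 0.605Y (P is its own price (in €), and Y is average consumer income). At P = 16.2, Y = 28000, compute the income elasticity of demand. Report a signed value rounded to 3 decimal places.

At the given values, Q_d = 6965 − 574(16.2) + 0.605(28000) = 14606.2.
∂Q_d/∂Y = 0.605.
E = (0.605) × (28000/14606.2) = 1.15978…

1.160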